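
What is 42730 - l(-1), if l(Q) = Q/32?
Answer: 1367361/32 ≈ 42730.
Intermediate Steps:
l(Q) = Q/32 (l(Q) = Q*(1/32) = Q/32)
42730 - l(-1) = 42730 - (-1)/32 = 42730 - 1*(-1/32) = 42730 + 1/32 = 1367361/32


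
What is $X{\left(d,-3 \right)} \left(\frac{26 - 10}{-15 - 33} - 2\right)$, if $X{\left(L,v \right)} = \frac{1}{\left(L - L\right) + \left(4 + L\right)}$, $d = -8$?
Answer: $\frac{7}{12} \approx 0.58333$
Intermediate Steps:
$X{\left(L,v \right)} = \frac{1}{4 + L}$ ($X{\left(L,v \right)} = \frac{1}{0 + \left(4 + L\right)} = \frac{1}{4 + L}$)
$X{\left(d,-3 \right)} \left(\frac{26 - 10}{-15 - 33} - 2\right) = \frac{\frac{26 - 10}{-15 - 33} - 2}{4 - 8} = \frac{\frac{16}{-48} - 2}{-4} = - \frac{16 \left(- \frac{1}{48}\right) - 2}{4} = - \frac{- \frac{1}{3} - 2}{4} = \left(- \frac{1}{4}\right) \left(- \frac{7}{3}\right) = \frac{7}{12}$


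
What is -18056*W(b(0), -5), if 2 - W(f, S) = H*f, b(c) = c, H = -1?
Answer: -36112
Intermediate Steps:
W(f, S) = 2 + f (W(f, S) = 2 - (-1)*f = 2 + f)
-18056*W(b(0), -5) = -18056*(2 + 0) = -18056*2 = -36112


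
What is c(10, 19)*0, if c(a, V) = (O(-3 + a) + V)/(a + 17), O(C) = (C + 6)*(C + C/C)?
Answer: 0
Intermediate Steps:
O(C) = (1 + C)*(6 + C) (O(C) = (6 + C)*(C + 1) = (6 + C)*(1 + C) = (1 + C)*(6 + C))
c(a, V) = (-15 + V + (-3 + a)**2 + 7*a)/(17 + a) (c(a, V) = ((6 + (-3 + a)**2 + 7*(-3 + a)) + V)/(a + 17) = ((6 + (-3 + a)**2 + (-21 + 7*a)) + V)/(17 + a) = ((-15 + (-3 + a)**2 + 7*a) + V)/(17 + a) = (-15 + V + (-3 + a)**2 + 7*a)/(17 + a))
c(10, 19)*0 = ((-6 + 19 + 10 + 10**2)/(17 + 10))*0 = ((-6 + 19 + 10 + 100)/27)*0 = ((1/27)*123)*0 = (41/9)*0 = 0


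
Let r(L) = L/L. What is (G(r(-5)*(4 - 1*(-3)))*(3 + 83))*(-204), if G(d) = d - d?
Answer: 0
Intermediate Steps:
r(L) = 1
G(d) = 0
(G(r(-5)*(4 - 1*(-3)))*(3 + 83))*(-204) = (0*(3 + 83))*(-204) = (0*86)*(-204) = 0*(-204) = 0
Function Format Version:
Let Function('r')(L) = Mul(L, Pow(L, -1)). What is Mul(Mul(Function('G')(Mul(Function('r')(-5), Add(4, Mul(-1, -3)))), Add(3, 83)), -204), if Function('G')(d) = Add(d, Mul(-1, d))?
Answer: 0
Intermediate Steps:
Function('r')(L) = 1
Function('G')(d) = 0
Mul(Mul(Function('G')(Mul(Function('r')(-5), Add(4, Mul(-1, -3)))), Add(3, 83)), -204) = Mul(Mul(0, Add(3, 83)), -204) = Mul(Mul(0, 86), -204) = Mul(0, -204) = 0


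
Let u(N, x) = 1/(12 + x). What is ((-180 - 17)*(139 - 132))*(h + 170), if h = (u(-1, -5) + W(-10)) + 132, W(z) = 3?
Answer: -420792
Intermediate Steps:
h = 946/7 (h = (1/(12 - 5) + 3) + 132 = (1/7 + 3) + 132 = 22/7 + 132 = 946/7 ≈ 135.14)
((-180 - 17)*(139 - 132))*(h + 170) = ((-180 - 17)*(139 - 132))*(946/7 + 170) = -197*7*(2136/7) = -1379*2136/7 = -420792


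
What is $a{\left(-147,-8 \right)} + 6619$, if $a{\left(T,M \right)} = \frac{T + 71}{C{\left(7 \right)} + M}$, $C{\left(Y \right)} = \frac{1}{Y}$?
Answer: $\frac{364577}{55} \approx 6628.7$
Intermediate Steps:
$a{\left(T,M \right)} = \frac{71 + T}{\frac{1}{7} + M}$ ($a{\left(T,M \right)} = \frac{T + 71}{\frac{1}{7} + M} = \frac{71 + T}{\frac{1}{7} + M}$)
$a{\left(-147,-8 \right)} + 6619 = \frac{7 \left(71 - 147\right)}{1 + 7 \left(-8\right)} + 6619 = 7 \frac{1}{1 - 56} \left(-76\right) + 6619 = 7 \frac{1}{-55} \left(-76\right) + 6619 = 7 \left(- \frac{1}{55}\right) \left(-76\right) + 6619 = \frac{532}{55} + 6619 = \frac{364577}{55}$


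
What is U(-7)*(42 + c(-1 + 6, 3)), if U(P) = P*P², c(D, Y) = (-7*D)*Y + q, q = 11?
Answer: 17836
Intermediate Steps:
c(D, Y) = 11 - 7*D*Y (c(D, Y) = (-7*D)*Y + 11 = -7*D*Y + 11 = 11 - 7*D*Y)
U(P) = P³
U(-7)*(42 + c(-1 + 6, 3)) = (-7)³*(42 + (11 - 7*(-1 + 6)*3)) = -343*(42 + (11 - 7*5*3)) = -343*(42 + (11 - 105)) = -343*(42 - 94) = -343*(-52) = 17836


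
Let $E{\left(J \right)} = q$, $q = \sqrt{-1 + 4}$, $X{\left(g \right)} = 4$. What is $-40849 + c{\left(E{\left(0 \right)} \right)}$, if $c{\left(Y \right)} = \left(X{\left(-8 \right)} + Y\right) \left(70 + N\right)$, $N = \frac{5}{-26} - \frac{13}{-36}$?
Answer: $- \frac{4746494}{117} + \frac{32839 \sqrt{3}}{468} \approx -40447.0$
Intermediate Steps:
$N = \frac{79}{468}$ ($N = 5 \left(- \frac{1}{26}\right) - - \frac{13}{36} = - \frac{5}{26} + \frac{13}{36} = \frac{79}{468} \approx 0.1688$)
$q = \sqrt{3} \approx 1.732$
$E{\left(J \right)} = \sqrt{3}$
$c{\left(Y \right)} = \frac{32839}{117} + \frac{32839 Y}{468}$ ($c{\left(Y \right)} = \left(4 + Y\right) \left(70 + \frac{79}{468}\right) = \left(4 + Y\right) \frac{32839}{468} = \frac{32839}{117} + \frac{32839 Y}{468}$)
$-40849 + c{\left(E{\left(0 \right)} \right)} = -40849 + \left(\frac{32839}{117} + \frac{32839 \sqrt{3}}{468}\right) = - \frac{4746494}{117} + \frac{32839 \sqrt{3}}{468}$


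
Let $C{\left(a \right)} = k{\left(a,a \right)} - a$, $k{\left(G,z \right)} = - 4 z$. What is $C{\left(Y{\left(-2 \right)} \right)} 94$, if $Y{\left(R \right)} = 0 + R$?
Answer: $940$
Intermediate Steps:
$Y{\left(R \right)} = R$
$C{\left(a \right)} = - 5 a$ ($C{\left(a \right)} = - 4 a - a = - 5 a$)
$C{\left(Y{\left(-2 \right)} \right)} 94 = \left(-5\right) \left(-2\right) 94 = 10 \cdot 94 = 940$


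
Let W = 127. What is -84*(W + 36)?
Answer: -13692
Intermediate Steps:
-84*(W + 36) = -84*(127 + 36) = -84*163 = -13692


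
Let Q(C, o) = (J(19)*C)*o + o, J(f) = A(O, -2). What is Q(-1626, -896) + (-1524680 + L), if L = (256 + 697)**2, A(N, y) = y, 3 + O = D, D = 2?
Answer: -3531159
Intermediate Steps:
O = -1 (O = -3 + 2 = -1)
J(f) = -2
Q(C, o) = o - 2*C*o (Q(C, o) = (-2*C)*o + o = -2*C*o + o = o - 2*C*o)
L = 908209 (L = 953**2 = 908209)
Q(-1626, -896) + (-1524680 + L) = -896*(1 - 2*(-1626)) + (-1524680 + 908209) = -896*(1 + 3252) - 616471 = -896*3253 - 616471 = -2914688 - 616471 = -3531159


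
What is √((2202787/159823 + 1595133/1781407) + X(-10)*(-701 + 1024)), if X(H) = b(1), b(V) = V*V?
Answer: 3*√3041341949556142335135259/284709810961 ≈ 18.376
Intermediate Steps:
b(V) = V²
X(H) = 1 (X(H) = 1² = 1)
√((2202787/159823 + 1595133/1781407) + X(-10)*(-701 + 1024)) = √((2202787/159823 + 1595133/1781407) + 1*(-701 + 1024)) = √((2202787*(1/159823) + 1595133*(1/1781407)) + 1*323) = √((2202787/159823 + 1595133/1781407) + 323) = √(4178999122768/284709810961 + 323) = √(96140268063171/284709810961) = 3*√3041341949556142335135259/284709810961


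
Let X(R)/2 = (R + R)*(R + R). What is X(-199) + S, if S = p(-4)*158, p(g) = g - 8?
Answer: 314912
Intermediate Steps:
p(g) = -8 + g
S = -1896 (S = (-8 - 4)*158 = -12*158 = -1896)
X(R) = 8*R**2 (X(R) = 2*((R + R)*(R + R)) = 2*((2*R)*(2*R)) = 2*(4*R**2) = 8*R**2)
X(-199) + S = 8*(-199)**2 - 1896 = 8*39601 - 1896 = 316808 - 1896 = 314912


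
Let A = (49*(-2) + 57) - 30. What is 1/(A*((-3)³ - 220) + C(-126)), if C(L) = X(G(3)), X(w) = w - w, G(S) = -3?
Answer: 1/17537 ≈ 5.7022e-5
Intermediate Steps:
X(w) = 0
A = -71 (A = (-98 + 57) - 30 = -41 - 30 = -71)
C(L) = 0
1/(A*((-3)³ - 220) + C(-126)) = 1/(-71*((-3)³ - 220) + 0) = 1/(-71*(-27 - 220) + 0) = 1/(-71*(-247) + 0) = 1/(17537 + 0) = 1/17537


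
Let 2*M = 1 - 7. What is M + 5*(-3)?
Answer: -18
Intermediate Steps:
M = -3 (M = (1 - 7)/2 = (½)*(-6) = -3)
M + 5*(-3) = -3 + 5*(-3) = -3 - 15 = -18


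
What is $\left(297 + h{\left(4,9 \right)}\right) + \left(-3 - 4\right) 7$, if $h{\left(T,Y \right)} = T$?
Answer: $252$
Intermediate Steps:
$\left(297 + h{\left(4,9 \right)}\right) + \left(-3 - 4\right) 7 = \left(297 + 4\right) + \left(-3 - 4\right) 7 = 301 - 49 = 252$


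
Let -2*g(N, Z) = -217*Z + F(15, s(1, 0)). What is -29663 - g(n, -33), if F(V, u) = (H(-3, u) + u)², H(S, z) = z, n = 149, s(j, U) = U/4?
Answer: -52165/2 ≈ -26083.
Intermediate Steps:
s(j, U) = U/4 (s(j, U) = U*(¼) = U/4)
F(V, u) = 4*u² (F(V, u) = (u + u)² = (2*u)² = 4*u²)
g(N, Z) = 217*Z/2 (g(N, Z) = -(-217*Z + 4*((¼)*0)²)/2 = -(-217*Z + 4*0²)/2 = -(-217*Z + 4*0)/2 = -(-217*Z + 0)/2 = -(-217)*Z/2 = 217*Z/2)
-29663 - g(n, -33) = -29663 - 217*(-33)/2 = -29663 - 1*(-7161/2) = -29663 + 7161/2 = -52165/2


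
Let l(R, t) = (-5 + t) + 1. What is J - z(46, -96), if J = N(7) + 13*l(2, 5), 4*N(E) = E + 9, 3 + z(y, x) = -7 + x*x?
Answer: -9189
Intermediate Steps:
l(R, t) = -4 + t
z(y, x) = -10 + x**2 (z(y, x) = -3 + (-7 + x*x) = -3 + (-7 + x**2) = -10 + x**2)
N(E) = 9/4 + E/4 (N(E) = (E + 9)/4 = (9 + E)/4 = 9/4 + E/4)
J = 17 (J = (9/4 + (1/4)*7) + 13*(-4 + 5) = (9/4 + 7/4) + 13*1 = 4 + 13 = 17)
J - z(46, -96) = 17 - (-10 + (-96)**2) = 17 - (-10 + 9216) = 17 - 1*9206 = 17 - 9206 = -9189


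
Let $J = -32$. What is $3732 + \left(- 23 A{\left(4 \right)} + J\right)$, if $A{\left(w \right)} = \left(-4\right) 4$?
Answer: $4068$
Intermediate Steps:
$A{\left(w \right)} = -16$
$3732 + \left(- 23 A{\left(4 \right)} + J\right) = 3732 - -336 = 3732 + \left(368 - 32\right) = 3732 + 336 = 4068$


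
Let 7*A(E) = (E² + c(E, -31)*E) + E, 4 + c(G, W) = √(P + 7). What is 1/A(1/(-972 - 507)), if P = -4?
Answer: 67955042106/13133521 + 22646576673*√3/13133521 ≈ 8160.8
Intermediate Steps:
c(G, W) = -4 + √3 (c(G, W) = -4 + √(-4 + 7) = -4 + √3)
A(E) = E/7 + E²/7 + E*(-4 + √3)/7 (A(E) = ((E² + (-4 + √3)*E) + E)/7 = ((E² + E*(-4 + √3)) + E)/7 = (E + E² + E*(-4 + √3))/7 = E/7 + E²/7 + E*(-4 + √3)/7)
1/A(1/(-972 - 507)) = 1/((-3 + 1/(-972 - 507) + √3)/(7*(-972 - 507))) = 1/((⅐)*(-3 + 1/(-1479) + √3)/(-1479)) = 1/((⅐)*(-1/1479)*(-3 - 1/1479 + √3)) = 1/((⅐)*(-1/1479)*(-4438/1479 + √3)) = 1/(634/2187441 - √3/10353)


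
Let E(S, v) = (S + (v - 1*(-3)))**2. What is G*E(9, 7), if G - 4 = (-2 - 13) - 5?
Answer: -5776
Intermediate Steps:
E(S, v) = (3 + S + v)**2 (E(S, v) = (S + (v + 3))**2 = (S + (3 + v))**2 = (3 + S + v)**2)
G = -16 (G = 4 + ((-2 - 13) - 5) = 4 + (-15 - 5) = 4 - 20 = -16)
G*E(9, 7) = -16*(3 + 9 + 7)**2 = -16*19**2 = -16*361 = -5776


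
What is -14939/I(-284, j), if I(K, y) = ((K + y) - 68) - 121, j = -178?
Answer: 14939/651 ≈ 22.948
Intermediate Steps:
I(K, y) = -189 + K + y (I(K, y) = (-68 + K + y) - 121 = -189 + K + y)
-14939/I(-284, j) = -14939/(-189 - 284 - 178) = -14939/(-651) = -14939*(-1/651) = 14939/651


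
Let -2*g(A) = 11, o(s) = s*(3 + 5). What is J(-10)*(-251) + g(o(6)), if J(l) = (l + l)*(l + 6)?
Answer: -40171/2 ≈ -20086.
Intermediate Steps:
o(s) = 8*s (o(s) = s*8 = 8*s)
g(A) = -11/2 (g(A) = -1/2*11 = -11/2)
J(l) = 2*l*(6 + l) (J(l) = (2*l)*(6 + l) = 2*l*(6 + l))
J(-10)*(-251) + g(o(6)) = (2*(-10)*(6 - 10))*(-251) - 11/2 = (2*(-10)*(-4))*(-251) - 11/2 = 80*(-251) - 11/2 = -20080 - 11/2 = -40171/2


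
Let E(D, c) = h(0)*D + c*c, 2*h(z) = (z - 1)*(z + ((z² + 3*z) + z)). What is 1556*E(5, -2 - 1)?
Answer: 14004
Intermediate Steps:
h(z) = (-1 + z)*(z² + 5*z)/2 (h(z) = ((z - 1)*(z + ((z² + 3*z) + z)))/2 = ((-1 + z)*(z + (z² + 4*z)))/2 = ((-1 + z)*(z² + 5*z))/2 = (-1 + z)*(z² + 5*z)/2)
E(D, c) = c² (E(D, c) = ((½)*0*(-5 + 0² + 4*0))*D + c*c = ((½)*0*(-5 + 0 + 0))*D + c² = ((½)*0*(-5))*D + c² = 0*D + c² = 0 + c² = c²)
1556*E(5, -2 - 1) = 1556*(-2 - 1)² = 1556*(-3)² = 1556*9 = 14004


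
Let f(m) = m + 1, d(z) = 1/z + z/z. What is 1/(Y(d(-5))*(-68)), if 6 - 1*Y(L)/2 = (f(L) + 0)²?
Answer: -25/9384 ≈ -0.0026641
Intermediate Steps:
d(z) = 1 + 1/z (d(z) = 1/z + 1 = 1 + 1/z)
f(m) = 1 + m
Y(L) = 12 - 2*(1 + L)² (Y(L) = 12 - 2*((1 + L) + 0)² = 12 - 2*(1 + L)²)
1/(Y(d(-5))*(-68)) = 1/((12 - 2*(1 + (1 - 5)/(-5))²)*(-68)) = 1/((12 - 2*(1 - ⅕*(-4))²)*(-68)) = 1/((12 - 2*(1 + ⅘)²)*(-68)) = 1/((12 - 2*(9/5)²)*(-68)) = 1/((12 - 2*81/25)*(-68)) = 1/((12 - 162/25)*(-68)) = 1/((138/25)*(-68)) = 1/(-9384/25) = -25/9384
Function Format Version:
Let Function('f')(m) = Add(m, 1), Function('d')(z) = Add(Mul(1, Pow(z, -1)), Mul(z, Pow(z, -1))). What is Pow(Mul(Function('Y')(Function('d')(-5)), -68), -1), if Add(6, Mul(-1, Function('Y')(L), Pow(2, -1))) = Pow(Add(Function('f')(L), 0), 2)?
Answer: Rational(-25, 9384) ≈ -0.0026641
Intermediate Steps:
Function('d')(z) = Add(1, Pow(z, -1)) (Function('d')(z) = Add(Pow(z, -1), 1) = Add(1, Pow(z, -1)))
Function('f')(m) = Add(1, m)
Function('Y')(L) = Add(12, Mul(-2, Pow(Add(1, L), 2))) (Function('Y')(L) = Add(12, Mul(-2, Pow(Add(Add(1, L), 0), 2))) = Add(12, Mul(-2, Pow(Add(1, L), 2))))
Pow(Mul(Function('Y')(Function('d')(-5)), -68), -1) = Pow(Mul(Add(12, Mul(-2, Pow(Add(1, Mul(Pow(-5, -1), Add(1, -5))), 2))), -68), -1) = Pow(Mul(Add(12, Mul(-2, Pow(Add(1, Mul(Rational(-1, 5), -4)), 2))), -68), -1) = Pow(Mul(Add(12, Mul(-2, Pow(Add(1, Rational(4, 5)), 2))), -68), -1) = Pow(Mul(Add(12, Mul(-2, Pow(Rational(9, 5), 2))), -68), -1) = Pow(Mul(Add(12, Mul(-2, Rational(81, 25))), -68), -1) = Pow(Mul(Add(12, Rational(-162, 25)), -68), -1) = Pow(Mul(Rational(138, 25), -68), -1) = Pow(Rational(-9384, 25), -1) = Rational(-25, 9384)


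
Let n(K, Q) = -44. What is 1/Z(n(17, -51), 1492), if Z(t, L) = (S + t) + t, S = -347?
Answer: -1/435 ≈ -0.0022989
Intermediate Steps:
Z(t, L) = -347 + 2*t (Z(t, L) = (-347 + t) + t = -347 + 2*t)
1/Z(n(17, -51), 1492) = 1/(-347 + 2*(-44)) = 1/(-347 - 88) = 1/(-435) = -1/435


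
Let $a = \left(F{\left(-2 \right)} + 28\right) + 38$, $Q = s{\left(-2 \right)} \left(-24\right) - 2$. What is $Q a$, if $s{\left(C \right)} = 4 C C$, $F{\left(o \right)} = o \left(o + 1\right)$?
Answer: $-26248$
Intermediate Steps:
$F{\left(o \right)} = o \left(1 + o\right)$
$s{\left(C \right)} = 4 C^{2}$
$Q = -386$ ($Q = 4 \left(-2\right)^{2} \left(-24\right) - 2 = 4 \cdot 4 \left(-24\right) - 2 = 16 \left(-24\right) - 2 = -384 - 2 = -386$)
$a = 68$ ($a = \left(- 2 \left(1 - 2\right) + 28\right) + 38 = \left(\left(-2\right) \left(-1\right) + 28\right) + 38 = \left(2 + 28\right) + 38 = 30 + 38 = 68$)
$Q a = \left(-386\right) 68 = -26248$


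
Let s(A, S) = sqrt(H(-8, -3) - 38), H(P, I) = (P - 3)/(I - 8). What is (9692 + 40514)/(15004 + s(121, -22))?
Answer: 753290824/225120053 - 50206*I*sqrt(37)/225120053 ≈ 3.3462 - 0.0013566*I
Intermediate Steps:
H(P, I) = (-3 + P)/(-8 + I)
s(A, S) = I*sqrt(37) (s(A, S) = sqrt((-3 - 8)/(-8 - 3) - 38) = sqrt(-11/(-11) - 38) = sqrt(-1/11*(-11) - 38) = sqrt(1 - 38) = sqrt(-37) = I*sqrt(37))
(9692 + 40514)/(15004 + s(121, -22)) = (9692 + 40514)/(15004 + I*sqrt(37)) = 50206/(15004 + I*sqrt(37))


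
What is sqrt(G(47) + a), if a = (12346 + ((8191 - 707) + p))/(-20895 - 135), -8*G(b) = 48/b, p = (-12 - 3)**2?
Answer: I*sqrt(4695013394)/65894 ≈ 1.0399*I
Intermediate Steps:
p = 225 (p = (-15)**2 = 225)
G(b) = -6/b
a = -1337/1402 (a = (12346 + ((8191 - 707) + 225))/(-20895 - 135) = (12346 + (7484 + 225))/(-21030) = (12346 + 7709)*(-1/21030) = 20055*(-1/21030) = -1337/1402 ≈ -0.95364)
sqrt(G(47) + a) = sqrt(-6/47 - 1337/1402) = sqrt(-71251/65894) = I*sqrt(4695013394)/65894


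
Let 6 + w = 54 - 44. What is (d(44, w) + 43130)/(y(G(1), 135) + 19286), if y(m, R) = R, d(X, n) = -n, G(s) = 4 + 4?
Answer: 43126/19421 ≈ 2.2206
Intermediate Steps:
G(s) = 8
w = 4 (w = -6 + (54 - 44) = -6 + 10 = 4)
(d(44, w) + 43130)/(y(G(1), 135) + 19286) = (-1*4 + 43130)/(135 + 19286) = (-4 + 43130)/19421 = 43126*(1/19421) = 43126/19421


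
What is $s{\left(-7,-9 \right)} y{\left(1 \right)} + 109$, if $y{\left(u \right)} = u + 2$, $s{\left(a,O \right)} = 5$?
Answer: $124$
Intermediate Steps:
$y{\left(u \right)} = 2 + u$
$s{\left(-7,-9 \right)} y{\left(1 \right)} + 109 = 5 \left(2 + 1\right) + 109 = 5 \cdot 3 + 109 = 15 + 109 = 124$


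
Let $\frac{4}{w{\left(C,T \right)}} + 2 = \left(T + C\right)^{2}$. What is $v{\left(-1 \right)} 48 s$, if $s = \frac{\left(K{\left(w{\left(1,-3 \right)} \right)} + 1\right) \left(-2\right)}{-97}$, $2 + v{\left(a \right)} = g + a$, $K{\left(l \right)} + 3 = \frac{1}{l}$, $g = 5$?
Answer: $- \frac{288}{97} \approx -2.9691$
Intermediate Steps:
$w{\left(C,T \right)} = \frac{4}{-2 + \left(C + T\right)^{2}}$ ($w{\left(C,T \right)} = \frac{4}{-2 + \left(T + C\right)^{2}} = \frac{4}{-2 + \left(C + T\right)^{2}}$)
$K{\left(l \right)} = -3 + \frac{1}{l}$
$v{\left(a \right)} = 3 + a$ ($v{\left(a \right)} = -2 + \left(5 + a\right) = 3 + a$)
$s = - \frac{3}{97}$ ($s = \frac{\left(\left(-3 + \frac{1}{4 \frac{1}{-2 + \left(1 - 3\right)^{2}}}\right) + 1\right) \left(-2\right)}{-97} = \left(\left(-3 + \frac{1}{4 \frac{1}{-2 + \left(-2\right)^{2}}}\right) + 1\right) \left(-2\right) \left(- \frac{1}{97}\right) = \left(\left(-3 + \frac{1}{4 \frac{1}{-2 + 4}}\right) + 1\right) \left(-2\right) \left(- \frac{1}{97}\right) = \left(\left(-3 + \frac{1}{4 \cdot \frac{1}{2}}\right) + 1\right) \left(-2\right) \left(- \frac{1}{97}\right) = \left(\left(-3 + \frac{1}{2}\right) + 1\right) \left(-2\right) \left(- \frac{1}{97}\right) = \left(- \frac{5}{2} + 1\right) \left(-2\right) \left(- \frac{1}{97}\right) = \left(- \frac{3}{2}\right) \left(-2\right) \left(- \frac{1}{97}\right) = 3 \left(- \frac{1}{97}\right) = - \frac{3}{97} \approx -0.030928$)
$v{\left(-1 \right)} 48 s = \left(3 - 1\right) 48 \left(- \frac{3}{97}\right) = 2 \cdot 48 \left(- \frac{3}{97}\right) = 96 \left(- \frac{3}{97}\right) = - \frac{288}{97}$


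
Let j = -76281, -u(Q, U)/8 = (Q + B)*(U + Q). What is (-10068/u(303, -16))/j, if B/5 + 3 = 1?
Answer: -839/4276363714 ≈ -1.9619e-7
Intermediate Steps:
B = -10 (B = -15 + 5*1 = -15 + 5 = -10)
u(Q, U) = -8*(-10 + Q)*(Q + U) (u(Q, U) = -8*(Q - 10)*(U + Q) = -8*(-10 + Q)*(Q + U))
(-10068/u(303, -16))/j = -10068/(-8*303² + 80*303 + 80*(-16) - 8*303*(-16))/(-76281) = -10068/(-8*91809 + 24240 - 1280 + 38784)*(-1/76281) = -10068/(-734472 + 24240 - 1280 + 38784)*(-1/76281) = -10068/(-672728)*(-1/76281) = -10068*(-1/672728)*(-1/76281) = (2517/168182)*(-1/76281) = -839/4276363714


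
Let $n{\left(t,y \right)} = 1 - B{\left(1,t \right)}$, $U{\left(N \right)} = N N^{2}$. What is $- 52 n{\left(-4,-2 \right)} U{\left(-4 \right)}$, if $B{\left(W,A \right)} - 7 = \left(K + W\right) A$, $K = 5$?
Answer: $59904$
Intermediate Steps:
$B{\left(W,A \right)} = 7 + A \left(5 + W\right)$ ($B{\left(W,A \right)} = 7 + \left(5 + W\right) A = 7 + A \left(5 + W\right)$)
$U{\left(N \right)} = N^{3}$
$n{\left(t,y \right)} = -6 - 6 t$ ($n{\left(t,y \right)} = 1 - \left(7 + 5 t + t 1\right) = 1 - \left(7 + 5 t + t\right) = 1 - \left(7 + 6 t\right) = -6 - 6 t$)
$- 52 n{\left(-4,-2 \right)} U{\left(-4 \right)} = - 52 \left(-6 - -24\right) \left(-4\right)^{3} = - 52 \left(-6 + 24\right) \left(-64\right) = \left(-52\right) 18 \left(-64\right) = \left(-936\right) \left(-64\right) = 59904$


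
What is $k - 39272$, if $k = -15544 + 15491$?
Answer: $-39325$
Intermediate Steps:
$k = -53$
$k - 39272 = -53 - 39272 = -39325$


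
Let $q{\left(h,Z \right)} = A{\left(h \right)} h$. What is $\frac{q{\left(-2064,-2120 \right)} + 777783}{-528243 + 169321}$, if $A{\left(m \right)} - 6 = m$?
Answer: $- \frac{5025495}{358922} \approx -14.002$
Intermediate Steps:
$A{\left(m \right)} = 6 + m$
$q{\left(h,Z \right)} = h \left(6 + h\right)$ ($q{\left(h,Z \right)} = \left(6 + h\right) h = h \left(6 + h\right)$)
$\frac{q{\left(-2064,-2120 \right)} + 777783}{-528243 + 169321} = \frac{- 2064 \left(6 - 2064\right) + 777783}{-528243 + 169321} = \frac{\left(-2064\right) \left(-2058\right) + 777783}{-358922} = \left(4247712 + 777783\right) \left(- \frac{1}{358922}\right) = 5025495 \left(- \frac{1}{358922}\right) = - \frac{5025495}{358922}$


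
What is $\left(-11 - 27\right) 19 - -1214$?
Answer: $492$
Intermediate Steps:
$\left(-11 - 27\right) 19 - -1214 = \left(-38\right) 19 + \left(1260 - 46\right) = -722 + 1214 = 492$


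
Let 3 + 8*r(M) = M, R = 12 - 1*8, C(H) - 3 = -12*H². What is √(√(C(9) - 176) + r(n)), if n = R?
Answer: √(2 + 16*I*√1145)/4 ≈ 4.1209 + 4.1057*I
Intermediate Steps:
C(H) = 3 - 12*H²
R = 4 (R = 12 - 8 = 4)
n = 4
r(M) = -3/8 + M/8
√(√(C(9) - 176) + r(n)) = √(√((3 - 12*9²) - 176) + (-3/8 + (⅛)*4)) = √(√((3 - 12*81) - 176) + (-3/8 + ½)) = √(√((3 - 972) - 176) + ⅛) = √(√(-969 - 176) + ⅛) = √(√(-1145) + ⅛) = √(I*√1145 + ⅛) = √(⅛ + I*√1145)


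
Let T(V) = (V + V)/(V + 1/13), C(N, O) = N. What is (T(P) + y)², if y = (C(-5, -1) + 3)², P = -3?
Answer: 13225/361 ≈ 36.634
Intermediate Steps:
y = 4 (y = (-5 + 3)² = (-2)² = 4)
T(V) = 2*V/(1/13 + V) (T(V) = (2*V)/(V + 1/13) = (2*V)/(1/13 + V) = 2*V/(1/13 + V))
(T(P) + y)² = (26*(-3)/(1 + 13*(-3)) + 4)² = (26*(-3)/(1 - 39) + 4)² = (26*(-3)/(-38) + 4)² = (26*(-3)*(-1/38) + 4)² = (39/19 + 4)² = (115/19)² = 13225/361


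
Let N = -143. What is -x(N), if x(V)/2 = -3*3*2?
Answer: 36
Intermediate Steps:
x(V) = -36 (x(V) = 2*(-3*3*2) = 2*(-9*2) = 2*(-18) = -36)
-x(N) = -1*(-36) = 36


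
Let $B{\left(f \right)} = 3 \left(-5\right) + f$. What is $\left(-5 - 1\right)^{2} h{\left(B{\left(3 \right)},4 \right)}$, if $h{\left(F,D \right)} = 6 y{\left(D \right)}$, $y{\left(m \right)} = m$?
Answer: $864$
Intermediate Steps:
$B{\left(f \right)} = -15 + f$
$h{\left(F,D \right)} = 6 D$
$\left(-5 - 1\right)^{2} h{\left(B{\left(3 \right)},4 \right)} = \left(-5 - 1\right)^{2} \cdot 6 \cdot 4 = \left(-6\right)^{2} \cdot 24 = 36 \cdot 24 = 864$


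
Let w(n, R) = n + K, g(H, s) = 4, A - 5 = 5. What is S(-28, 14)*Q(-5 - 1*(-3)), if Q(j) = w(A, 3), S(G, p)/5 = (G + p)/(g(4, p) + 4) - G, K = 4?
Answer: 3675/2 ≈ 1837.5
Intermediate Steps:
A = 10 (A = 5 + 5 = 10)
S(G, p) = -35*G/8 + 5*p/8 (S(G, p) = 5*((G + p)/(4 + 4) - G) = 5*((G + p)/8 - G) = 5*((G + p)*(1/8) - G) = 5*((G/8 + p/8) - G) = 5*(-7*G/8 + p/8) = -35*G/8 + 5*p/8)
w(n, R) = 4 + n (w(n, R) = n + 4 = 4 + n)
Q(j) = 14 (Q(j) = 4 + 10 = 14)
S(-28, 14)*Q(-5 - 1*(-3)) = (-35/8*(-28) + (5/8)*14)*14 = (245/2 + 35/4)*14 = (525/4)*14 = 3675/2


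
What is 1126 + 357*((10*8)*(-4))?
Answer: -113114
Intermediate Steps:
1126 + 357*((10*8)*(-4)) = 1126 + 357*(80*(-4)) = 1126 + 357*(-320) = 1126 - 114240 = -113114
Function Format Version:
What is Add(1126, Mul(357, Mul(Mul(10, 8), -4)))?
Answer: -113114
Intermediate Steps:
Add(1126, Mul(357, Mul(Mul(10, 8), -4))) = Add(1126, Mul(357, Mul(80, -4))) = Add(1126, Mul(357, -320)) = Add(1126, -114240) = -113114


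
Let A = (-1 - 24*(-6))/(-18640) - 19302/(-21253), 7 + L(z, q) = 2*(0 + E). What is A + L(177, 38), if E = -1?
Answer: -3208653179/396155920 ≈ -8.0995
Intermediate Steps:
L(z, q) = -9 (L(z, q) = -7 + 2*(0 - 1) = -7 + 2*(-1) = -7 - 2 = -9)
A = 356750101/396155920 (A = (-1 + 144)*(-1/18640) - 19302*(-1/21253) = 143*(-1/18640) + 19302/21253 = -143/18640 + 19302/21253 = 356750101/396155920 ≈ 0.90053)
A + L(177, 38) = 356750101/396155920 - 9 = -3208653179/396155920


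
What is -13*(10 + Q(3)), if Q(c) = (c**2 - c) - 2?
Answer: -182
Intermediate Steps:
Q(c) = -2 + c**2 - c
-13*(10 + Q(3)) = -13*(10 + (-2 + 3**2 - 1*3)) = -13*(10 + (-2 + 9 - 3)) = -13*(10 + 4) = -13*14 = -182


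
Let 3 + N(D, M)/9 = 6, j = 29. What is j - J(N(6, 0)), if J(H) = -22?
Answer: 51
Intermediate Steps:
N(D, M) = 27 (N(D, M) = -27 + 9*6 = -27 + 54 = 27)
j - J(N(6, 0)) = 29 - 1*(-22) = 29 + 22 = 51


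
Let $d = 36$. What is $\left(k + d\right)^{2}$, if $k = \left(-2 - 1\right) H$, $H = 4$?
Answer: $576$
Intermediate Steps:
$k = -12$ ($k = \left(-2 - 1\right) 4 = \left(-3\right) 4 = -12$)
$\left(k + d\right)^{2} = \left(-12 + 36\right)^{2} = 24^{2} = 576$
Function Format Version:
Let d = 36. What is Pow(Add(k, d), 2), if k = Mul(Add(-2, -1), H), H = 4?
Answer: 576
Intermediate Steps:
k = -12 (k = Mul(Add(-2, -1), 4) = Mul(-3, 4) = -12)
Pow(Add(k, d), 2) = Pow(Add(-12, 36), 2) = Pow(24, 2) = 576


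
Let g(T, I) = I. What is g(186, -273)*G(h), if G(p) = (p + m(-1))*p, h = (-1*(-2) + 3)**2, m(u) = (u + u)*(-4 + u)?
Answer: -238875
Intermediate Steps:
m(u) = 2*u*(-4 + u) (m(u) = (2*u)*(-4 + u) = 2*u*(-4 + u))
h = 25 (h = (2 + 3)**2 = 5**2 = 25)
G(p) = p*(10 + p) (G(p) = (p + 2*(-1)*(-4 - 1))*p = (p + 2*(-1)*(-5))*p = (p + 10)*p = (10 + p)*p = p*(10 + p))
g(186, -273)*G(h) = -6825*(10 + 25) = -6825*35 = -273*875 = -238875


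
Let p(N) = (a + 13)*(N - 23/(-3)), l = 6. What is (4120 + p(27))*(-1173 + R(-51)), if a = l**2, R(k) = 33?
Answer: -6633280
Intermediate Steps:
a = 36 (a = 6**2 = 36)
p(N) = 1127/3 + 49*N (p(N) = (36 + 13)*(N - 23/(-3)) = 49*(N - 23*(-1/3)) = 49*(N + 23/3) = 49*(23/3 + N) = 1127/3 + 49*N)
(4120 + p(27))*(-1173 + R(-51)) = (4120 + (1127/3 + 49*27))*(-1173 + 33) = (4120 + (1127/3 + 1323))*(-1140) = (4120 + 5096/3)*(-1140) = (17456/3)*(-1140) = -6633280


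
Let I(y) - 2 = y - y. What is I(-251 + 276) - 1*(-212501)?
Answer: 212503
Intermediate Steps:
I(y) = 2 (I(y) = 2 + (y - y) = 2 + 0 = 2)
I(-251 + 276) - 1*(-212501) = 2 - 1*(-212501) = 2 + 212501 = 212503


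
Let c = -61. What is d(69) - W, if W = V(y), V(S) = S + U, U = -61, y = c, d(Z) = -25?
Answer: 97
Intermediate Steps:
y = -61
V(S) = -61 + S (V(S) = S - 61 = -61 + S)
W = -122 (W = -61 - 61 = -122)
d(69) - W = -25 - 1*(-122) = -25 + 122 = 97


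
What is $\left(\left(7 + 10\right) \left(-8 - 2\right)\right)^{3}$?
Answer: $-4913000$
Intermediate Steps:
$\left(\left(7 + 10\right) \left(-8 - 2\right)\right)^{3} = \left(17 \left(-10\right)\right)^{3} = \left(-170\right)^{3} = -4913000$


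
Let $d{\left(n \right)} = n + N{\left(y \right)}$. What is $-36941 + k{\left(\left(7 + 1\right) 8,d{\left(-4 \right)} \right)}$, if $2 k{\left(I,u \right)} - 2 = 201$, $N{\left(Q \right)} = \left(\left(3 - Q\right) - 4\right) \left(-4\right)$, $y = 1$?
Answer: $- \frac{73679}{2} \approx -36840.0$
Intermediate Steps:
$N{\left(Q \right)} = 4 + 4 Q$ ($N{\left(Q \right)} = \left(-1 - Q\right) \left(-4\right) = 4 + 4 Q$)
$d{\left(n \right)} = 8 + n$ ($d{\left(n \right)} = n + \left(4 + 4 \cdot 1\right) = n + \left(4 + 4\right) = n + 8 = 8 + n$)
$k{\left(I,u \right)} = \frac{203}{2}$ ($k{\left(I,u \right)} = 1 + \frac{1}{2} \cdot 201 = 1 + \frac{201}{2} = \frac{203}{2}$)
$-36941 + k{\left(\left(7 + 1\right) 8,d{\left(-4 \right)} \right)} = -36941 + \frac{203}{2} = - \frac{73679}{2}$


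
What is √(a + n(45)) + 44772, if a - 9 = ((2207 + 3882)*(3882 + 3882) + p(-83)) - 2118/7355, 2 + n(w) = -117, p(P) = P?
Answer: 44772 + √2557378909380185/7355 ≈ 51648.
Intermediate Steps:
n(w) = -119 (n(w) = -2 - 117 = -119)
a = 347707049192/7355 (a = 9 + (((2207 + 3882)*(3882 + 3882) - 83) - 2118/7355) = 9 + ((6089*7764 - 83) - 2118*1/7355) = 9 + ((47274996 - 83) - 2118/7355) = 9 + (47274913 - 2118/7355) = 9 + 347706982997/7355 = 347707049192/7355 ≈ 4.7275e+7)
√(a + n(45)) + 44772 = √(347707049192/7355 - 119) + 44772 = √(347706173947/7355) + 44772 = √2557378909380185/7355 + 44772 = 44772 + √2557378909380185/7355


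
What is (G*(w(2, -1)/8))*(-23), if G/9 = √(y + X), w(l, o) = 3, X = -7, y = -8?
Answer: -621*I*√15/8 ≈ -300.64*I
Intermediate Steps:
G = 9*I*√15 (G = 9*√(-8 - 7) = 9*√(-15) = 9*(I*√15) = 9*I*√15 ≈ 34.857*I)
(G*(w(2, -1)/8))*(-23) = ((9*I*√15)*(3/8))*(-23) = (27*I*√15/8)*(-23) = -621*I*√15/8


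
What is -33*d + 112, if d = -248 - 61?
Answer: 10309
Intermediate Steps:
d = -309
-33*d + 112 = -33*(-309) + 112 = 10197 + 112 = 10309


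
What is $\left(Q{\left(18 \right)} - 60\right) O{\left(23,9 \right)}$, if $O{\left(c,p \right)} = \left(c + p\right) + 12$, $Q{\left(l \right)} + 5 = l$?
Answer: $-2068$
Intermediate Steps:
$Q{\left(l \right)} = -5 + l$
$O{\left(c,p \right)} = 12 + c + p$
$\left(Q{\left(18 \right)} - 60\right) O{\left(23,9 \right)} = \left(\left(-5 + 18\right) - 60\right) \left(12 + 23 + 9\right) = \left(13 - 60\right) 44 = \left(-47\right) 44 = -2068$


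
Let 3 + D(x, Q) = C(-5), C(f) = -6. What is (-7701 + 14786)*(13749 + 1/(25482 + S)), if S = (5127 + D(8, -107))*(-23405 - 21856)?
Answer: 22562520629379055/231620316 ≈ 9.7412e+7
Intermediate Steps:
D(x, Q) = -9 (D(x, Q) = -3 - 6 = -9)
S = -231645798 (S = (5127 - 9)*(-23405 - 21856) = 5118*(-45261) = -231645798)
(-7701 + 14786)*(13749 + 1/(25482 + S)) = (-7701 + 14786)*(13749 + 1/(25482 - 231645798)) = 7085*(13749 + 1/(-231620316)) = 7085*(13749 - 1/231620316) = 7085*(3184547724683/231620316) = 22562520629379055/231620316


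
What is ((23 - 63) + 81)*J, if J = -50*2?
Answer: -4100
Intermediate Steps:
J = -100
((23 - 63) + 81)*J = ((23 - 63) + 81)*(-100) = (-40 + 81)*(-100) = 41*(-100) = -4100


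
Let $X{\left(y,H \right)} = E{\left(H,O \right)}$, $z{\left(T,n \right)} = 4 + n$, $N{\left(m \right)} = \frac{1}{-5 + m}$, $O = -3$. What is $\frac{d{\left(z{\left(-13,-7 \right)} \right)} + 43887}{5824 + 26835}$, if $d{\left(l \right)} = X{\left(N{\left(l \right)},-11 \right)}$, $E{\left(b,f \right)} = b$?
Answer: $\frac{43876}{32659} \approx 1.3435$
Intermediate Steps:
$X{\left(y,H \right)} = H$
$d{\left(l \right)} = -11$
$\frac{d{\left(z{\left(-13,-7 \right)} \right)} + 43887}{5824 + 26835} = \frac{-11 + 43887}{5824 + 26835} = \frac{43876}{32659}$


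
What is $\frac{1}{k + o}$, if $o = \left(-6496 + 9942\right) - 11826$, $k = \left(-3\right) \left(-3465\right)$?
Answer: $\frac{1}{2015} \approx 0.00049628$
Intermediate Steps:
$k = 10395$
$o = -8380$ ($o = 3446 - 11826 = -8380$)
$\frac{1}{k + o} = \frac{1}{10395 - 8380} = \frac{1}{2015}$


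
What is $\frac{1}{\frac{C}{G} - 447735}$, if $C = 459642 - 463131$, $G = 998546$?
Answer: $- \frac{998546}{447083996799} \approx -2.2335 \cdot 10^{-6}$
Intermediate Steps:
$C = -3489$ ($C = 459642 - 463131 = -3489$)
$\frac{1}{\frac{C}{G} - 447735} = \frac{1}{- \frac{3489}{998546} - 447735} = \frac{1}{- \frac{447083996799}{998546}} = - \frac{998546}{447083996799}$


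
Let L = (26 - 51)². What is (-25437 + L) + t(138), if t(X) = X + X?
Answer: -24536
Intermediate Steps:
t(X) = 2*X
L = 625 (L = (-25)² = 625)
(-25437 + L) + t(138) = (-25437 + 625) + 2*138 = -24812 + 276 = -24536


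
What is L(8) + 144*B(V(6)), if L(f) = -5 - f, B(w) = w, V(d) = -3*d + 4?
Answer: -2029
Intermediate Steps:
V(d) = 4 - 3*d
L(8) + 144*B(V(6)) = (-5 - 1*8) + 144*(4 - 3*6) = (-5 - 8) + 144*(4 - 18) = -13 + 144*(-14) = -13 - 2016 = -2029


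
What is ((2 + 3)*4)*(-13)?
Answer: -260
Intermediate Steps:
((2 + 3)*4)*(-13) = (5*4)*(-13) = 20*(-13) = -260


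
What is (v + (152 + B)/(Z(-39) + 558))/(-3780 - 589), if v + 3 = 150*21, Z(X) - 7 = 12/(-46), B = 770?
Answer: -40897589/56748941 ≈ -0.72068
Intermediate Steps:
Z(X) = 155/23 (Z(X) = 7 + 12/(-46) = 7 + 12*(-1/46) = 7 - 6/23 = 155/23)
v = 3147 (v = -3 + 150*21 = -3 + 3150 = 3147)
(v + (152 + B)/(Z(-39) + 558))/(-3780 - 589) = (3147 + (152 + 770)/(155/23 + 558))/(-3780 - 589) = (3147 + 922/(12989/23))/(-4369) = (3147 + 922*(23/12989))*(-1/4369) = (3147 + 21206/12989)*(-1/4369) = (40897589/12989)*(-1/4369) = -40897589/56748941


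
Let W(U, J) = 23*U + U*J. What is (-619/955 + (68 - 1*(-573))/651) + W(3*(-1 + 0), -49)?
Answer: 48702176/621705 ≈ 78.336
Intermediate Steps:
W(U, J) = 23*U + J*U
(-619/955 + (68 - 1*(-573))/651) + W(3*(-1 + 0), -49) = (-619/955 + (68 - 1*(-573))/651) + (3*(-1 + 0))*(23 - 49) = (-619*1/955 + (68 + 573)*(1/651)) + (3*(-1))*(-26) = (-619/955 + 641*(1/651)) - 3*(-26) = (-619/955 + 641/651) + 78 = 209186/621705 + 78 = 48702176/621705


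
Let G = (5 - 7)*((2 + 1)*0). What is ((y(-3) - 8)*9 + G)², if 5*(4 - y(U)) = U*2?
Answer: 15876/25 ≈ 635.04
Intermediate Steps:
y(U) = 4 - 2*U/5 (y(U) = 4 - U*2/5 = 4 - 2*U/5)
G = 0 (G = -6*0 = -2*0 = 0)
((y(-3) - 8)*9 + G)² = (((4 - ⅖*(-3)) - 8)*9 + 0)² = (((4 + 6/5) - 8)*9 + 0)² = ((26/5 - 8)*9 + 0)² = (-14/5*9 + 0)² = (-126/5 + 0)² = (-126/5)² = 15876/25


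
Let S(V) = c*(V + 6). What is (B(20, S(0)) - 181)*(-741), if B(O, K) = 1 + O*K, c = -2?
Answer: 311220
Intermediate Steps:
S(V) = -12 - 2*V (S(V) = -2*(V + 6) = -2*(6 + V) = -12 - 2*V)
B(O, K) = 1 + K*O
(B(20, S(0)) - 181)*(-741) = ((1 + (-12 - 2*0)*20) - 181)*(-741) = ((1 + (-12 + 0)*20) - 181)*(-741) = ((1 - 12*20) - 181)*(-741) = ((1 - 240) - 181)*(-741) = (-239 - 181)*(-741) = -420*(-741) = 311220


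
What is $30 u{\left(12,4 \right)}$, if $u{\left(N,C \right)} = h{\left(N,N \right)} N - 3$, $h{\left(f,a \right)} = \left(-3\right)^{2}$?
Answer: $3150$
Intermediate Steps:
$h{\left(f,a \right)} = 9$
$u{\left(N,C \right)} = -3 + 9 N$ ($u{\left(N,C \right)} = 9 N - 3 = -3 + 9 N$)
$30 u{\left(12,4 \right)} = 30 \left(-3 + 9 \cdot 12\right) = 30 \left(-3 + 108\right) = 30 \cdot 105 = 3150$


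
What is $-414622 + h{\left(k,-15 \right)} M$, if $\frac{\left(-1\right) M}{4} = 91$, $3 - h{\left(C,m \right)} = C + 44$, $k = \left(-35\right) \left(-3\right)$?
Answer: $-361478$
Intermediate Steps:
$k = 105$
$h{\left(C,m \right)} = -41 - C$ ($h{\left(C,m \right)} = 3 - \left(C + 44\right) = 3 - \left(44 + C\right) = -41 - C$)
$M = -364$ ($M = \left(-4\right) 91 = -364$)
$-414622 + h{\left(k,-15 \right)} M = -414622 + \left(-41 - 105\right) \left(-364\right) = -414622 - -53144 = -414622 + 53144 = -361478$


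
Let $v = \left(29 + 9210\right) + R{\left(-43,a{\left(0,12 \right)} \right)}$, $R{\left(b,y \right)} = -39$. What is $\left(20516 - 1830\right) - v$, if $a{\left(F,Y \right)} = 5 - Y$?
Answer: $9486$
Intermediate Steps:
$v = 9200$ ($v = \left(29 + 9210\right) - 39 = 9239 - 39 = 9200$)
$\left(20516 - 1830\right) - v = \left(20516 - 1830\right) - 9200 = 18686 - 9200 = 9486$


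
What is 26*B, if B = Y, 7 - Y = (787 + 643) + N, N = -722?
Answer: -18226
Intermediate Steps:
Y = -701 (Y = 7 - ((787 + 643) - 722) = 7 - (1430 - 722) = 7 - 1*708 = 7 - 708 = -701)
B = -701
26*B = 26*(-701) = -18226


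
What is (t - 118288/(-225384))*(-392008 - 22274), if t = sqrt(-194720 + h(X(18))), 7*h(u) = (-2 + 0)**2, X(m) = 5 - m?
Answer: -2041857884/9391 - 828564*I*sqrt(2385313)/7 ≈ -2.1743e+5 - 1.8281e+8*I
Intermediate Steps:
h(u) = 4/7 (h(u) = (-2 + 0)**2/7 = (1/7)*(-2)**2 = (1/7)*4 = 4/7)
t = 2*I*sqrt(2385313)/7 (t = sqrt(-194720 + 4/7) = sqrt(-1363036/7) = 2*I*sqrt(2385313)/7 ≈ 441.27*I)
(t - 118288/(-225384))*(-392008 - 22274) = (2*I*sqrt(2385313)/7 - 118288/(-225384))*(-392008 - 22274) = (2*I*sqrt(2385313)/7 - 118288*(-1/225384))*(-414282) = (2*I*sqrt(2385313)/7 + 14786/28173)*(-414282) = (14786/28173 + 2*I*sqrt(2385313)/7)*(-414282) = -2041857884/9391 - 828564*I*sqrt(2385313)/7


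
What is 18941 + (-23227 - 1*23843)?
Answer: -28129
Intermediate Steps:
18941 + (-23227 - 1*23843) = 18941 + (-23227 - 23843) = 18941 - 47070 = -28129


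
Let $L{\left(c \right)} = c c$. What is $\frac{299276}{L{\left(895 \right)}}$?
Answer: $\frac{299276}{801025} \approx 0.37362$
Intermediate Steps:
$L{\left(c \right)} = c^{2}$
$\frac{299276}{L{\left(895 \right)}} = \frac{299276}{895^{2}} = \frac{299276}{801025}$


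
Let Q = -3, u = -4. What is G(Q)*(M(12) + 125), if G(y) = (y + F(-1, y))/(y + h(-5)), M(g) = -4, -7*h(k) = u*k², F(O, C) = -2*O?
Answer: -847/79 ≈ -10.722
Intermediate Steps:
h(k) = 4*k²/7 (h(k) = -(-4)*k²/7 = 4*k²/7)
G(y) = (2 + y)/(100/7 + y) (G(y) = (y - 2*(-1))/(y + (4/7)*(-5)²) = (y + 2)/(y + (4/7)*25) = (2 + y)/(y + 100/7) = (2 + y)/(100/7 + y))
G(Q)*(M(12) + 125) = (7*(2 - 3)/(100 + 7*(-3)))*(-4 + 125) = (7*(-1)/(100 - 21))*121 = (7*(-1)/79)*121 = (7*(1/79)*(-1))*121 = -7/79*121 = -847/79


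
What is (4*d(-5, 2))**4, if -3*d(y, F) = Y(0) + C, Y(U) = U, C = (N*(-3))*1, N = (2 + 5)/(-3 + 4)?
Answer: 614656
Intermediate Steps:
N = 7 (N = 7/1 = 7*1 = 7)
C = -21 (C = (7*(-3))*1 = -21*1 = -21)
d(y, F) = 7 (d(y, F) = -(0 - 21)/3 = -1/3*(-21) = 7)
(4*d(-5, 2))**4 = (4*7)**4 = 28**4 = 614656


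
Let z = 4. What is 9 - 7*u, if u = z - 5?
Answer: 16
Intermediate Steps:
u = -1 (u = 4 - 5 = -1)
9 - 7*u = 9 - 7*(-1) = 9 + 7 = 16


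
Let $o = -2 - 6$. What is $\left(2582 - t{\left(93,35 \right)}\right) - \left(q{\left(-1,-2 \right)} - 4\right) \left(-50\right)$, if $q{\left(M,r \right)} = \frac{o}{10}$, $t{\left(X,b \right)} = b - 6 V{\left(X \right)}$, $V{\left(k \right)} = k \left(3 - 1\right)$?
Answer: $3423$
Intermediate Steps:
$V{\left(k \right)} = 2 k$ ($V{\left(k \right)} = k 2 = 2 k$)
$o = -8$ ($o = -2 - 6 = -8$)
$t{\left(X,b \right)} = b - 12 X$ ($t{\left(X,b \right)} = b - 6 \cdot 2 X = b - 12 X$)
$q{\left(M,r \right)} = - \frac{4}{5}$ ($q{\left(M,r \right)} = - \frac{8}{10} = \left(-8\right) \frac{1}{10} = - \frac{4}{5}$)
$\left(2582 - t{\left(93,35 \right)}\right) - \left(q{\left(-1,-2 \right)} - 4\right) \left(-50\right) = \left(2582 - \left(35 - 1116\right)\right) - \left(- \frac{4}{5} - 4\right) \left(-50\right) = \left(2582 - \left(35 - 1116\right)\right) - \left(- \frac{24}{5}\right) \left(-50\right) = \left(2582 - -1081\right) - 240 = \left(2582 + 1081\right) - 240 = 3663 - 240 = 3423$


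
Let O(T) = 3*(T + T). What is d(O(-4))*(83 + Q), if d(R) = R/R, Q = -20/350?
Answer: 2903/35 ≈ 82.943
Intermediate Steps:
O(T) = 6*T (O(T) = 3*(2*T) = 6*T)
Q = -2/35 (Q = -20*1/350 = -2/35 ≈ -0.057143)
d(R) = 1
d(O(-4))*(83 + Q) = 1*(83 - 2/35) = 1*(2903/35) = 2903/35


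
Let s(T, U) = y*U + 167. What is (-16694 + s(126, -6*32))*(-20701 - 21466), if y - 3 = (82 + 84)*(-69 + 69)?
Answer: 721182201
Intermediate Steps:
y = 3 (y = 3 + (82 + 84)*(-69 + 69) = 3 + 166*0 = 3 + 0 = 3)
s(T, U) = 167 + 3*U (s(T, U) = 3*U + 167 = 167 + 3*U)
(-16694 + s(126, -6*32))*(-20701 - 21466) = (-16694 + (167 + 3*(-6*32)))*(-20701 - 21466) = (-16694 + (167 + 3*(-192)))*(-42167) = (-16694 + (167 - 576))*(-42167) = (-16694 - 409)*(-42167) = -17103*(-42167) = 721182201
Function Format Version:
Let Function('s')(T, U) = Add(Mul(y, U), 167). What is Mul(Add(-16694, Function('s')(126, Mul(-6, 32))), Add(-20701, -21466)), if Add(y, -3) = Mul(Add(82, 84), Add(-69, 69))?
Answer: 721182201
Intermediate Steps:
y = 3 (y = Add(3, Mul(Add(82, 84), Add(-69, 69))) = Add(3, Mul(166, 0)) = Add(3, 0) = 3)
Function('s')(T, U) = Add(167, Mul(3, U)) (Function('s')(T, U) = Add(Mul(3, U), 167) = Add(167, Mul(3, U)))
Mul(Add(-16694, Function('s')(126, Mul(-6, 32))), Add(-20701, -21466)) = Mul(Add(-16694, Add(167, Mul(3, Mul(-6, 32)))), Add(-20701, -21466)) = Mul(Add(-16694, Add(167, Mul(3, -192))), -42167) = Mul(Add(-16694, Add(167, -576)), -42167) = Mul(Add(-16694, -409), -42167) = Mul(-17103, -42167) = 721182201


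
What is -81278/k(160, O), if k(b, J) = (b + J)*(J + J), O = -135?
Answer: 40639/3375 ≈ 12.041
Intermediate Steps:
k(b, J) = 2*J*(J + b) (k(b, J) = (J + b)*(2*J) = 2*J*(J + b))
-81278/k(160, O) = -81278*(-1/(270*(-135 + 160))) = -81278/(2*(-135)*25) = -81278/(-6750) = -81278*(-1/6750) = 40639/3375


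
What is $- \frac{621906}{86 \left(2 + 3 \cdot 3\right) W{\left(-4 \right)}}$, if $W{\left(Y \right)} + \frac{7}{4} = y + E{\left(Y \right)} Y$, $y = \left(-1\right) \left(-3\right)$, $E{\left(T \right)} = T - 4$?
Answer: $- \frac{1243812}{62909} \approx -19.772$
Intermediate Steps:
$E{\left(T \right)} = -4 + T$
$y = 3$
$W{\left(Y \right)} = \frac{5}{4} + Y \left(-4 + Y\right)$ ($W{\left(Y \right)} = - \frac{7}{4} + \left(3 + \left(-4 + Y\right) Y\right) = - \frac{7}{4} + \left(3 + Y \left(-4 + Y\right)\right) = \frac{5}{4} + Y \left(-4 + Y\right)$)
$- \frac{621906}{86 \left(2 + 3 \cdot 3\right) W{\left(-4 \right)}} = - \frac{621906}{86 \left(2 + 3 \cdot 3\right) \left(\frac{5}{4} - 4 \left(-4 - 4\right)\right)} = - \frac{621906}{86 \left(2 + 9\right) \left(\frac{5}{4} - -32\right)} = - \frac{621906}{86 \cdot 11 \left(\frac{5}{4} + 32\right)} = - \frac{621906}{946 \cdot \frac{133}{4}} = - \frac{621906}{\frac{62909}{2}} = \left(-621906\right) \frac{2}{62909} = - \frac{1243812}{62909}$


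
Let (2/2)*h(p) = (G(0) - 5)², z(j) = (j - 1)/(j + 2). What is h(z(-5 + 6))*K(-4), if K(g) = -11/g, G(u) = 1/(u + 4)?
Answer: 3971/64 ≈ 62.047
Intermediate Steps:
G(u) = 1/(4 + u)
z(j) = (-1 + j)/(2 + j)
h(p) = 361/16 (h(p) = (1/(4 + 0) - 5)² = (1/4 - 5)² = (¼ - 5)² = (-19/4)² = 361/16)
h(z(-5 + 6))*K(-4) = 361*(-11/(-4))/16 = 361*(-11*(-¼))/16 = (361/16)*(11/4) = 3971/64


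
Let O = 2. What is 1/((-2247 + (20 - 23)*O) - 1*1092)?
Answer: -1/3345 ≈ -0.00029895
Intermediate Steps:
1/((-2247 + (20 - 23)*O) - 1*1092) = 1/((-2247 + (20 - 23)*2) - 1*1092) = 1/((-2247 - 3*2) - 1092) = 1/((-2247 - 6) - 1092) = 1/(-2253 - 1092) = 1/(-3345) = -1/3345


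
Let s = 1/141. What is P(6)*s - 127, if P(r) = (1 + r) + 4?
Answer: -17896/141 ≈ -126.92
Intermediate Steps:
P(r) = 5 + r
s = 1/141 ≈ 0.0070922
P(6)*s - 127 = (5 + 6)*(1/141) - 127 = 11*(1/141) - 127 = 11/141 - 127 = -17896/141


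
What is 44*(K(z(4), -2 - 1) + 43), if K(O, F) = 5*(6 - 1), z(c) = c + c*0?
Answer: 2992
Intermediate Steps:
z(c) = c (z(c) = c + 0 = c)
K(O, F) = 25 (K(O, F) = 5*5 = 25)
44*(K(z(4), -2 - 1) + 43) = 44*(25 + 43) = 44*68 = 2992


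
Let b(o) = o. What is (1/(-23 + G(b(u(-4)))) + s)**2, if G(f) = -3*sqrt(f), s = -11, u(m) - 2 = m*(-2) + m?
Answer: 27541558/225625 - 31488*sqrt(6)/225625 ≈ 121.73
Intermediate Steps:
u(m) = 2 - m (u(m) = 2 + (m*(-2) + m) = 2 + (-2*m + m) = 2 - m)
(1/(-23 + G(b(u(-4)))) + s)**2 = (1/(-23 - 3*sqrt(2 - 1*(-4))) - 11)**2 = (1/(-23 - 3*sqrt(2 + 4)) - 11)**2 = (1/(-23 - 3*sqrt(6)) - 11)**2 = (-11 + 1/(-23 - 3*sqrt(6)))**2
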